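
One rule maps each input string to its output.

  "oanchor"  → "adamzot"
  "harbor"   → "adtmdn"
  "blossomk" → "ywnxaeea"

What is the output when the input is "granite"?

fqsdmzu

The pattern: shift every letter 12 places forward in the alphabet (wrapping around), then move the last 2 characters to the front (rotate right by 2).
"granite" → "sdmzufq" → "fqsdmzu".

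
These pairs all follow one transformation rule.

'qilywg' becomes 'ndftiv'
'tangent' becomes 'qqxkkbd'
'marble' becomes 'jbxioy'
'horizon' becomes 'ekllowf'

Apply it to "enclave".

What's happening: take characters alternately from the front and the back (1st, last, 2nd, 2nd-last, ...), then shift every letter 3 places backward in the alphabet (wrapping around).
Applying both steps to "enclave": "eenvcal", then "bbkszxi".

bbkszxi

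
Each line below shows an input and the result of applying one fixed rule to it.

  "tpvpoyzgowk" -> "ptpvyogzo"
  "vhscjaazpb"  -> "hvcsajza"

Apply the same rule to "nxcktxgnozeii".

xnkcxtngzoe

Each output is the input with this applied: delete the last 2 characters, then swap each adjacent pair of characters (1↔2, 3↔4, ...).
Applying that to "nxcktxgnozeii" gives "xnkcxtngzoe".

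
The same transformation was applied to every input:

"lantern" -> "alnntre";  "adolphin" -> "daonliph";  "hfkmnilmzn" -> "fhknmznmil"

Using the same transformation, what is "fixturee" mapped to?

What's happening: move the first character to the end, then take characters alternately from the front and the back (1st, last, 2nd, 2nd-last, ...).
Applying that to "fixturee" gives "ifxeteur".
(Check on "adolphin": → "dolphina" → "daonliph" ✓)

ifxeteur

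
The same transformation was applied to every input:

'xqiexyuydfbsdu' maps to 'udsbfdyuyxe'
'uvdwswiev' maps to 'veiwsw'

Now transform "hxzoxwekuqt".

tqukewxo

What's happening: delete the first 3 characters, then reverse the string.
Starting from "hxzoxwekuqt": after the first operation, "oxwekuqt"; after the second, "tqukewxo".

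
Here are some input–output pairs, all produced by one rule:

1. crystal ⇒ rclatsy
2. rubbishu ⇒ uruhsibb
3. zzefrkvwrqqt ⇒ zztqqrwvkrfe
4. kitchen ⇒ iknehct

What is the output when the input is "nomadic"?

oncidam

Rule — move the first 2 characters to the end (rotate left by 2), then reverse the string.
"nomadic" → "madicno" → "oncidam".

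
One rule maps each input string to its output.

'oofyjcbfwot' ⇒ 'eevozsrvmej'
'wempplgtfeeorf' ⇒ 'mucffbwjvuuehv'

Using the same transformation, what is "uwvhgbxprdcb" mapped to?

In each case the input is transformed by: shift every letter 10 places backward in the alphabet (wrapping around).
So "uwvhgbxprdcb" becomes "kmlxwrnfhtsr".

kmlxwrnfhtsr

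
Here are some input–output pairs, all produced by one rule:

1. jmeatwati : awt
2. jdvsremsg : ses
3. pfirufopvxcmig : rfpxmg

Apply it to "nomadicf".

aif

The transformation: delete the first 3 characters, then keep every other character starting from the first (positions 1st, 3rd, 5th, ...).
Applying that to "nomadicf" gives "aif".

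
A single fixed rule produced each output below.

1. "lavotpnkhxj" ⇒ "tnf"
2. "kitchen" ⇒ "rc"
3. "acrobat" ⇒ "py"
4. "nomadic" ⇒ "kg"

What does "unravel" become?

In each case the input is transformed by: keep one character in every 3, starting at position 3 (positions 3rd, 6th, 9th, ...), then shift every letter 2 places backward in the alphabet (wrapping around).
Applying that to "unravel" gives "pc".

pc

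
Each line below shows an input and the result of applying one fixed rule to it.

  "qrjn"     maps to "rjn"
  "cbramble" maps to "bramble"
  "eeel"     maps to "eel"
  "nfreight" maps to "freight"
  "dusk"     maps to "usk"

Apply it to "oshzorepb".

shzorepb

In each case the input is transformed by: delete the first character.
Doing the same to "oshzorepb": "shzorepb".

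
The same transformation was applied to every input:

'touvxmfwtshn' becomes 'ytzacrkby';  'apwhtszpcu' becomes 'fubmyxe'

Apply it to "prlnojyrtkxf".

The transformation: delete the last 3 characters, then shift every letter 5 places forward in the alphabet (wrapping around).
Working it through for "prlnojyrtkxf": intermediate "prlnojyrt", final "uwqstodwy".

uwqstodwy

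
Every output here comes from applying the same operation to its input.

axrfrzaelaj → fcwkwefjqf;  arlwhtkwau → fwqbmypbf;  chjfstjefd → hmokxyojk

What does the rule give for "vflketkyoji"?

Looking at the pairs, the operation is to delete the last character, then shift every letter 5 places forward in the alphabet (wrapping around).
For "vflketkyoji", step one produces "vflketkyoj"; step two turns that into "akqpjypdto".

akqpjypdto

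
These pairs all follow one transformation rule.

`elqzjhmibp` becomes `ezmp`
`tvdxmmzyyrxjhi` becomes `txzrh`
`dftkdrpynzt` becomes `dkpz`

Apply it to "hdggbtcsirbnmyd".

hgcrm

The pattern: keep one character in every 3, starting at position 1 (positions 1st, 4th, 7th, ...).
Applying that to "hdggbtcsirbnmyd" gives "hgcrm".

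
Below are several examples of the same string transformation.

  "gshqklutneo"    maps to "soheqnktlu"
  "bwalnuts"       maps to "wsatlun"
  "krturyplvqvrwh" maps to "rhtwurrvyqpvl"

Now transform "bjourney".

jyoeunr

Looking at the pairs, the operation is to delete the first character, then take characters alternately from the front and the back (1st, last, 2nd, 2nd-last, ...).
On "bjourney" that produces "jyoeunr".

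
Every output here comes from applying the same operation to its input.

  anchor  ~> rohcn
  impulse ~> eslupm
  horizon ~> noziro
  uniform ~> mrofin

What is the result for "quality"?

Looking at the pairs, the operation is to reverse the string, then delete the last character.
Working it through for "quality": intermediate "ytilauq", final "ytilau".

ytilau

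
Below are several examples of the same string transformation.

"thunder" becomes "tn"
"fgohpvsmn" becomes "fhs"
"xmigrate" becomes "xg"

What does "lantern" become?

The rule is to move the last 2 characters to the front (rotate right by 2), then keep one character in every 3, starting at position 3 (positions 3rd, 6th, 9th, ...).
For "lantern", step one produces "rnlante"; step two turns that into "lt".

lt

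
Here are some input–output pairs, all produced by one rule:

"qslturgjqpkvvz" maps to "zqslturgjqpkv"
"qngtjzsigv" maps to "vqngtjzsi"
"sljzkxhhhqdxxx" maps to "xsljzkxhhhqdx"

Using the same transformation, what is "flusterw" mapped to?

wfluste

In each case the input is transformed by: move the last 2 characters to the front (rotate right by 2), then delete the first character.
Doing the same to "flusterw": "wfluste".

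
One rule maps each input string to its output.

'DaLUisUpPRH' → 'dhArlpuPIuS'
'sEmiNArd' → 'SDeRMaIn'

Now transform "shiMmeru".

SUHRIEmM

Rule — take characters alternately from the front and the back (1st, last, 2nd, 2nd-last, ...), then flip the case of every letter.
"shiMmeru" → "suhrieMm" → "SUHRIEmM".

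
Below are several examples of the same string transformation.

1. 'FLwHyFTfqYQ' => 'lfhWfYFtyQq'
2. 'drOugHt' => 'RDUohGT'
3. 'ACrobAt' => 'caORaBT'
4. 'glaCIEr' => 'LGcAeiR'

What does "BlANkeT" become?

In each case the input is transformed by: flip the case of every letter, then swap each adjacent pair of characters (1↔2, 3↔4, ...).
On "BlANkeT" that produces "LbnaEKt".

LbnaEKt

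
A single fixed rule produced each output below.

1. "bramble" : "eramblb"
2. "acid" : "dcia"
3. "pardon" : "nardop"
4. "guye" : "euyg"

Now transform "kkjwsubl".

Rule — swap the first and last characters.
Doing the same to "kkjwsubl": "lkjwsubk".

lkjwsubk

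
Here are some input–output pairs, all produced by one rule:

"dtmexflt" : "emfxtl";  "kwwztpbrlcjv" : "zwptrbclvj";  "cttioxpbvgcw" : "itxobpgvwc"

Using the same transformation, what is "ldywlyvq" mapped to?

wyylqv

The rule is to swap each adjacent pair of characters (1↔2, 3↔4, ...), then delete the first 2 characters.
For "ldywlyvq", step one produces "dlwyylqv"; step two turns that into "wyylqv".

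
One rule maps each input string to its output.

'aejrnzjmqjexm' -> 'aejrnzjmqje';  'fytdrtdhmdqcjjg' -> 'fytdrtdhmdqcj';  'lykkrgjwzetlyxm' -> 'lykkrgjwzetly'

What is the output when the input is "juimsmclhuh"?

The rule is to delete the last 2 characters.
Doing the same to "juimsmclhuh": "juimsmclh".

juimsmclh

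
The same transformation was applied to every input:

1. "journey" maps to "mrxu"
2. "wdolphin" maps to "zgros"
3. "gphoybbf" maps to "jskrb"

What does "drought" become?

The transformation: delete the last 3 characters, then shift every letter 3 places forward in the alphabet (wrapping around).
Applying both steps to "drought": "drou", then "gurx".

gurx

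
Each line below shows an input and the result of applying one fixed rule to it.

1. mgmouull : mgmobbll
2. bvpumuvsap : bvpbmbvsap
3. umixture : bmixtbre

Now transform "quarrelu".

qbarrelb

The rule is to replace every "u" with "b".
Doing the same to "quarrelu": "qbarrelb".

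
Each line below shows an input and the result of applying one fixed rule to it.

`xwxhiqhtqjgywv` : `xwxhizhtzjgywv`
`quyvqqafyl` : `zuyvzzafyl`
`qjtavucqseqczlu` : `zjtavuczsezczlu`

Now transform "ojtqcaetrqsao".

ojtzcaetrzsao

In each case the input is transformed by: replace every "q" with "z".
On "ojtqcaetrqsao" that produces "ojtzcaetrzsao".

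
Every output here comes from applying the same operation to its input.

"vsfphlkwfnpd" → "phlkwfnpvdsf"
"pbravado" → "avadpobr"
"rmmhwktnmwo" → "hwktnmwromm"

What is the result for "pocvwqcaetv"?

vwqcaetpvoc

The rule is to swap the first and last characters, then move the first 3 characters to the end (rotate left by 3).
Working it through for "pocvwqcaetv": intermediate "vocvwqcaetp", final "vwqcaetpvoc".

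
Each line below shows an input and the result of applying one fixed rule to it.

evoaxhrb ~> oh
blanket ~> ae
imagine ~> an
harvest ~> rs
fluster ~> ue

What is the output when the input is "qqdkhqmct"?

In each case the input is transformed by: keep one character in every 3, starting at position 3 (positions 3rd, 6th, 9th, ...).
Applying that to "qqdkhqmct" gives "dqt".

dqt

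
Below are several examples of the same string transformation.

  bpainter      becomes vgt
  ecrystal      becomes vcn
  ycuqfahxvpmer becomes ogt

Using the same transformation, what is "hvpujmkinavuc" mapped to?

The transformation: shift every letter 2 places forward in the alphabet (wrapping around), then keep only the last 3 characters.
For "hvpujmkinavuc", step one produces "jxrwlomkpcxwe"; step two turns that into "xwe".

xwe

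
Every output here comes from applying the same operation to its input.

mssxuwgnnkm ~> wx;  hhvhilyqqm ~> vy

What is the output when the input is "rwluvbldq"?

vw

Looking at the pairs, the operation is to sort the characters into alphabetical order, then keep only the last 2 characters.
On "rwluvbldq": the first step gives "bdllqruvw", and the second then gives "vw".
(Check on "hhvhilyqqm": → "hhhilmqqvy" → "vy" ✓)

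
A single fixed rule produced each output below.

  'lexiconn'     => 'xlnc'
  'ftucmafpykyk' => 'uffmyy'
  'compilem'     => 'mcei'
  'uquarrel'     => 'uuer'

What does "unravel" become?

The transformation: keep every other character starting from the first (positions 1st, 3rd, 5th, ...), then swap each adjacent pair of characters (1↔2, 3↔4, ...).
Starting from "unravel": after the first operation, "urvl"; after the second, "rulv".

rulv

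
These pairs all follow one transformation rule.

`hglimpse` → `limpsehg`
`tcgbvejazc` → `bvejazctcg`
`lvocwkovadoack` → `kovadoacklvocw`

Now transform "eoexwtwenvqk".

The transformation: swap the front and back halves of the string, then move the last 2 characters to the front (rotate right by 2).
"eoexwtwenvqk" → "wenvqkeoexwt" → "wtwenvqkeoex".

wtwenvqkeoex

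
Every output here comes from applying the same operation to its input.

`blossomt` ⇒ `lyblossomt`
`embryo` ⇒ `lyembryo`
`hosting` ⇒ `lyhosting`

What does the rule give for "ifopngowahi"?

In each case the input is transformed by: prepend "ly".
"ifopngowahi" → "lyifopngowahi".

lyifopngowahi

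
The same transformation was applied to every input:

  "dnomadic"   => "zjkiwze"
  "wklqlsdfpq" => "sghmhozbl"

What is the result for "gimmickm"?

Looking at the pairs, the operation is to shift every letter 4 places backward in the alphabet (wrapping around), then delete the last character.
Starting from "gimmickm": after the first operation, "ceiieygi"; after the second, "ceiieyg".

ceiieyg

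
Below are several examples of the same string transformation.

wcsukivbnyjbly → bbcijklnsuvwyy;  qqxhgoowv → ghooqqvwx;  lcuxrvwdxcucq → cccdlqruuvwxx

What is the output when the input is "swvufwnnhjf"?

ffhjnnsuvww

The rule is to sort the characters into alphabetical order.
On "swvufwnnhjf" that produces "ffhjnnsuvww".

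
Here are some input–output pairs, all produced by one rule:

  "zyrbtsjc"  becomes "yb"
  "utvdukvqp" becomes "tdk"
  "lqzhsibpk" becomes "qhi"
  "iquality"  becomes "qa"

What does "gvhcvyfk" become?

The rule is to delete the last 3 characters, then keep every other character starting from the second (positions 2nd, 4th, 6th, ...).
For "gvhcvyfk", step one produces "gvhcv"; step two turns that into "vc".

vc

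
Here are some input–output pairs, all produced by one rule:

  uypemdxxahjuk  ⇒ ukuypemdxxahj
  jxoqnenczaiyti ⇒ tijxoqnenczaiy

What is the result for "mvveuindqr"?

qrmvveuind

Each output is the input with this applied: move the last 2 characters to the front (rotate right by 2).
Applying that to "mvveuindqr" gives "qrmvveuind".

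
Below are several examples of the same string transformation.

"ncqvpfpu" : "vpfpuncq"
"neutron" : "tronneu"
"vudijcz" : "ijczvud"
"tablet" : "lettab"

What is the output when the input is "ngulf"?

Each output is the input with this applied: move the first 3 characters to the end (rotate left by 3).
Doing the same to "ngulf": "lfngu".

lfngu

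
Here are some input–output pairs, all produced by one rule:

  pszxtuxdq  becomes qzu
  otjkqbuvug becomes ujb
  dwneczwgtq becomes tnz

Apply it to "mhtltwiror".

otw

The rule is to keep one character in every 3, starting at position 3 (positions 3rd, 6th, 9th, ...), then move the last character to the front.
On "mhtltwiror": the first step gives "two", and the second then gives "otw".
(Check on "pszxtuxdq": → "zuq" → "qzu" ✓)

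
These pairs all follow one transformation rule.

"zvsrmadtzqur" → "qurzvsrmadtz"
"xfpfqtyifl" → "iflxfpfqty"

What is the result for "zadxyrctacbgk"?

bgkzadxyrctac

The rule is to move the last 3 characters to the front (rotate right by 3).
"zadxyrctacbgk" → "bgkzadxyrctac".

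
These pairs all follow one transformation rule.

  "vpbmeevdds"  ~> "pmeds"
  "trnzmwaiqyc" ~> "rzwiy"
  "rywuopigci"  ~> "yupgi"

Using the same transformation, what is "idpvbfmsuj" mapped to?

dvfsj

What's happening: keep every other character starting from the second (positions 2nd, 4th, 6th, ...).
Doing the same to "idpvbfmsuj": "dvfsj".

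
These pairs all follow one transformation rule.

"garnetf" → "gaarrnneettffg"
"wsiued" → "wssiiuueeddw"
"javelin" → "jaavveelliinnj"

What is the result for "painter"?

Looking at the pairs, the operation is to double every character, then move the first character to the end.
"painter" → "ppaaiinntteerr" → "paaiinntteerrp".

paaiinntteerrp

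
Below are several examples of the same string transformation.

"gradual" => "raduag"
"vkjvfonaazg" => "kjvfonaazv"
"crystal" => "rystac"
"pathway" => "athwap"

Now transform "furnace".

urnacf

The transformation: delete the last character, then move the first character to the end.
On "furnace": the first step gives "furnac", and the second then gives "urnacf".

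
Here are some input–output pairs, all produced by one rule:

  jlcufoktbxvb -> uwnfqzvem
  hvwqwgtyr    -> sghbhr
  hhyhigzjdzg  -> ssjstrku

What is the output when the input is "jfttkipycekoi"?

uqeevtajnp

Rule — delete the last 3 characters, then shift every letter 11 places forward in the alphabet (wrapping around).
Starting from "jfttkipycekoi": after the first operation, "jfttkipyce"; after the second, "uqeevtajnp".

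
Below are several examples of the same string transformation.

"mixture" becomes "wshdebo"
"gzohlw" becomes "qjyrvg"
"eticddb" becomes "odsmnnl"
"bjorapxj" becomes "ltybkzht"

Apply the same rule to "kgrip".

uqbsz

What's happening: shift every letter 10 places forward in the alphabet (wrapping around).
"kgrip" → "uqbsz".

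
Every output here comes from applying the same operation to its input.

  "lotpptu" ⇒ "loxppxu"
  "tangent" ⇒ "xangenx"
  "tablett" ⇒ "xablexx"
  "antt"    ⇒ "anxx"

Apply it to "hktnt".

hkxnx

Looking at the pairs, the operation is to replace every "t" with "x".
For "hktnt" the result is "hkxnx".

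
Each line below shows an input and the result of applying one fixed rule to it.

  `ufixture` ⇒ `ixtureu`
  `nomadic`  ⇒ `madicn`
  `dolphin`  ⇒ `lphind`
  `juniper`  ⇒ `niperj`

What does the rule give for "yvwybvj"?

wybvjy

In each case the input is transformed by: move the first character to the end, then delete the first character.
Working it through for "yvwybvj": intermediate "vwybvjy", final "wybvjy".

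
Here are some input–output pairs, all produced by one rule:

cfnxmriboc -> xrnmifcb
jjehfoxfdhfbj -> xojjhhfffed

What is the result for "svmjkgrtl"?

What's happening: delete the last 2 characters, then sort the characters into reverse alphabetical order.
"svmjkgrtl" → "svmjkgr" → "vsrmkjg".

vsrmkjg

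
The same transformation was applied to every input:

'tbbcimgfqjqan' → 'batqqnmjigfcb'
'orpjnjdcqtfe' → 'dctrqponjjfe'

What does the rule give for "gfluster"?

feutsrlg

In each case the input is transformed by: sort the characters into reverse alphabetical order, then move the last 2 characters to the front (rotate right by 2).
On "gfluster": the first step gives "utsrlgfe", and the second then gives "feutsrlg".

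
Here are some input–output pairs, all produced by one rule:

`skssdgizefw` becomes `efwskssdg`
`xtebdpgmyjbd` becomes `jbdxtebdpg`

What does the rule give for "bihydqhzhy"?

Each output is the input with this applied: move the last 3 characters to the front (rotate right by 3), then delete the last 2 characters.
Starting from "bihydqhzhy": after the first operation, "zhybihydqh"; after the second, "zhybihyd".

zhybihyd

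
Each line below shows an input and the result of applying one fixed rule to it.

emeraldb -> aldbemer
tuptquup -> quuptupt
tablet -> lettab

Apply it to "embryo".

ryoemb

Rule — swap the front and back halves of the string.
Doing the same to "embryo": "ryoemb".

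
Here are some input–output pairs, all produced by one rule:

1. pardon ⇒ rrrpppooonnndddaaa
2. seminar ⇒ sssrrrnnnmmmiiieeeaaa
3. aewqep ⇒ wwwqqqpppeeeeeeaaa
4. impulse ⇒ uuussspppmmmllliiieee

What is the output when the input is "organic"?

rrrooonnniiigggcccaaa

In each case the input is transformed by: repeat every character 3 times, then sort the characters into reverse alphabetical order.
So "organic" becomes "rrrooonnniiigggcccaaa".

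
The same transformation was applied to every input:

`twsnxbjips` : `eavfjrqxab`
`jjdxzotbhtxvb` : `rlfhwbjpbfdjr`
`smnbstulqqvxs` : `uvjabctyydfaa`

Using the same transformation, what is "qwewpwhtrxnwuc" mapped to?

Rule — move the first character to the end, then shift every letter 8 places forward in the alphabet (wrapping around).
"qwewpwhtrxnwuc" → "wewpwhtrxnwucq" → "emexepbzfvecky".
(Check on "jjdxzotbhtxvb": → "jdxzotbhtxvbj" → "rlfhwbjpbfdjr" ✓)

emexepbzfvecky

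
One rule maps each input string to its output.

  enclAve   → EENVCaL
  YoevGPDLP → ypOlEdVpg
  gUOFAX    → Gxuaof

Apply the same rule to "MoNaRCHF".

mfOhncAr

Looking at the pairs, the operation is to take characters alternately from the front and the back (1st, last, 2nd, 2nd-last, ...), then flip the case of every letter.
Working it through for "MoNaRCHF": intermediate "MFoHNCaR", final "mfOhncAr".
(Check on "YoevGPDLP": → "YPoLeDvPG" → "ypOlEdVpg" ✓)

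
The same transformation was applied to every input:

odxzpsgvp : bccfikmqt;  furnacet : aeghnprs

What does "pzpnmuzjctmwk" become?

Looking at the pairs, the operation is to shift every letter 13 places forward in the alphabet (wrapping around) — i.e. ROT13, then sort the characters into alphabetical order.
Doing the same to "pzpnmuzjctmwk": "accghjmmpwxzz".

accghjmmpwxzz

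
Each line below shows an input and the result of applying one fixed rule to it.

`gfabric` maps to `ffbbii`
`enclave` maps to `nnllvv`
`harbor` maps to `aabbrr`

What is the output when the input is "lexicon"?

eeiioo

Each output is the input with this applied: keep every other character starting from the second (positions 2nd, 4th, 6th, ...), then double every character.
For "lexicon", step one produces "eio"; step two turns that into "eeiioo".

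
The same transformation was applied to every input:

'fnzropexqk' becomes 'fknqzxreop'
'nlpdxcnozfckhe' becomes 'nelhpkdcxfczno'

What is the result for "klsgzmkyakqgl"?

The pattern: take characters alternately from the front and the back (1st, last, 2nd, 2nd-last, ...).
On "klsgzmkyakqgl" that produces "kllgsqgkzamyk".

kllgsqgkzamyk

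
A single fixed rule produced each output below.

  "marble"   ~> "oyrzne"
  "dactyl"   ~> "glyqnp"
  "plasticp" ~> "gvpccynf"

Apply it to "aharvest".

irfgnune

Each output is the input with this applied: swap the front and back halves of the string, then shift every letter 13 places forward in the alphabet (wrapping around) — i.e. ROT13.
Starting from "aharvest": after the first operation, "vestahar"; after the second, "irfgnune".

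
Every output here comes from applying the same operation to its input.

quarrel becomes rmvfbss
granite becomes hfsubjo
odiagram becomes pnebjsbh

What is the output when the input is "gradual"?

hmsbbve

What's happening: take characters alternately from the front and the back (1st, last, 2nd, 2nd-last, ...), then shift every letter 1 place forward in the alphabet (wrapping around).
On "gradual": the first step gives "glraaud", and the second then gives "hmsbbve".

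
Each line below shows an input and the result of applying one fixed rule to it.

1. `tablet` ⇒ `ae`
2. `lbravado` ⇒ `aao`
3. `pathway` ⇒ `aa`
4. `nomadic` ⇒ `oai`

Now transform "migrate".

Each output is the input with this applied: keep only the vowels.
Doing the same to "migrate": "iae".

iae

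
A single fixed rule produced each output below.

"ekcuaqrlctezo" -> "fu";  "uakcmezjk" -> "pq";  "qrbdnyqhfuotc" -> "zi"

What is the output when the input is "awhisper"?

The pattern: shift every letter 6 places forward in the alphabet (wrapping around), then keep only the last 2 characters.
On "awhisper" that produces "kx".

kx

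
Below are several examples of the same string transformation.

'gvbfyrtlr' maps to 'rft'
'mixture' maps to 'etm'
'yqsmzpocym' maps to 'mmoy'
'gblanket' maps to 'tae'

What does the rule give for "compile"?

epc

Each output is the input with this applied: swap the first and last characters, then keep one character in every 3, starting at position 1 (positions 1st, 4th, 7th, ...).
Working it through for "compile": intermediate "eompilc", final "epc".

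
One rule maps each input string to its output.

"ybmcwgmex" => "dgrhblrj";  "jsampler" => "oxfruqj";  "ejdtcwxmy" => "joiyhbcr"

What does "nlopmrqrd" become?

sqturwvw

The transformation: shift every letter 5 places forward in the alphabet (wrapping around), then delete the last character.
Working it through for "nlopmrqrd": intermediate "sqturwvwi", final "sqturwvw".
(Check on "jsampler": → "oxfruqjw" → "oxfruqj" ✓)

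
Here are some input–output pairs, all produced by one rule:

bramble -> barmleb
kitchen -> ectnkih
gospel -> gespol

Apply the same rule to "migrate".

The pattern: sort the characters into reverse alphabetical order, then move the last 2 characters to the front (rotate right by 2).
On "migrate": the first step gives "trmigea", and the second then gives "eatrmig".

eatrmig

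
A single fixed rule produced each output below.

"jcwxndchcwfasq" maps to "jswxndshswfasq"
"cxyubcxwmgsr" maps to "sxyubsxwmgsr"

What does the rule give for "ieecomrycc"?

Rule — replace every "c" with "s".
So "ieecomrycc" becomes "ieesomryss".

ieesomryss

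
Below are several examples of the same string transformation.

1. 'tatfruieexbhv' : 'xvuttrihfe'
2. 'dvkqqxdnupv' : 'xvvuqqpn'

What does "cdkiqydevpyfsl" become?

Rule — sort the characters into reverse alphabetical order, then delete the last 3 characters.
On "cdkiqydevpyfsl": the first step gives "yyvsqplkifeddc", and the second then gives "yyvsqplkife".
(Check on "tatfruieexbhv": → "xvuttrihfeeba" → "xvuttrihfe" ✓)

yyvsqplkife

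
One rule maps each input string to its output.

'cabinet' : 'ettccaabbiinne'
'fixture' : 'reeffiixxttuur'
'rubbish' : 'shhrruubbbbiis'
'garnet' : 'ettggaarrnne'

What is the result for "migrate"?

Looking at the pairs, the operation is to double every character, then move the last 3 characters to the front (rotate right by 3).
On "migrate": the first step gives "mmiiggrraattee", and the second then gives "teemmiiggrraat".

teemmiiggrraat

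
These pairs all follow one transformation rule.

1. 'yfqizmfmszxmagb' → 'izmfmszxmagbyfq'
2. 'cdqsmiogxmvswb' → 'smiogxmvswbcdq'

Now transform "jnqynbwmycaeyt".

The transformation: move the first 3 characters to the end (rotate left by 3).
Doing the same to "jnqynbwmycaeyt": "ynbwmycaeytjnq".

ynbwmycaeytjnq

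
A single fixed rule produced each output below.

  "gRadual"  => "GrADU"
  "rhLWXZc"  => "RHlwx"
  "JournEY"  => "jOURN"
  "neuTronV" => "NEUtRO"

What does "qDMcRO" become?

The pattern: delete the last 2 characters, then flip the case of every letter.
For "qDMcRO", step one produces "qDMc"; step two turns that into "QdmC".

QdmC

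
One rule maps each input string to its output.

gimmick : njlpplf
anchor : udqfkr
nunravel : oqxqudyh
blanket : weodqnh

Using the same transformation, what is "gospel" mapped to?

ojrvsh

Each output is the input with this applied: shift every letter 3 places forward in the alphabet (wrapping around), then move the last character to the front.
Applying both steps to "gospel": "jrvsho", then "ojrvsh".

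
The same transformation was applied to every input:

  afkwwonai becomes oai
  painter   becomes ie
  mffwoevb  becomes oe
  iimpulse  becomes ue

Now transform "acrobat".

oa

Each output is the input with this applied: delete the first 2 characters, then keep only the vowels.
On "acrobat": the first step gives "robat", and the second then gives "oa".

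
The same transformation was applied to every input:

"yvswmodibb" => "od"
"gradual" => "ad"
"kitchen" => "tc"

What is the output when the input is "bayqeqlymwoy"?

In each case the input is transformed by: move the last 3 characters to the front (rotate right by 3), then keep only the last 2 characters.
Starting from "bayqeqlymwoy": after the first operation, "woybayqeqlym"; after the second, "ym".

ym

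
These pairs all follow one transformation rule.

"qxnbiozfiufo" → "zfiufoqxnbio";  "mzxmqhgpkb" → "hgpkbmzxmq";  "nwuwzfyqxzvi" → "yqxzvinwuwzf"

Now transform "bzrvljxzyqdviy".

Each output is the input with this applied: swap the front and back halves of the string.
Doing the same to "bzrvljxzyqdviy": "zyqdviybzrvljx".

zyqdviybzrvljx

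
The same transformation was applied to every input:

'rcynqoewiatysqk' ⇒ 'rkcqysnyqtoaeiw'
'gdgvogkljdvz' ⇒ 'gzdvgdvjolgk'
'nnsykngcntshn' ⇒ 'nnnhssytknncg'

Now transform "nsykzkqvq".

The rule is to take characters alternately from the front and the back (1st, last, 2nd, 2nd-last, ...).
"nsykzkqvq" → "nqsvyqkkz".

nqsvyqkkz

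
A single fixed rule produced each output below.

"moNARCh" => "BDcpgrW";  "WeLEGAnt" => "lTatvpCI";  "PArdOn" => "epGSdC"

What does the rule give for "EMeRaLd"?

tbTgPaS

Each output is the input with this applied: flip the case of every letter, then shift every letter 11 places backward in the alphabet (wrapping around).
Starting from "EMeRaLd": after the first operation, "emErAlD"; after the second, "tbTgPaS".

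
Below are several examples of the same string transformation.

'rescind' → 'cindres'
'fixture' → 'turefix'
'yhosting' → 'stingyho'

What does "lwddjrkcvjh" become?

Each output is the input with this applied: move the first 3 characters to the end (rotate left by 3).
For "lwddjrkcvjh" the result is "djrkcvjhlwd".

djrkcvjhlwd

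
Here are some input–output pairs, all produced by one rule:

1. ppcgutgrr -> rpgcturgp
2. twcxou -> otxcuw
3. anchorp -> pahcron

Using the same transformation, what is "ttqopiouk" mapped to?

ktoqipuot

Each output is the input with this applied: swap each adjacent pair of characters (1↔2, 3↔4, ...), then swap the first and last characters.
For "ttqopiouk" the result is "ktoqipuot".
(Check on "anchorp": → "nahcrop" → "pahcron" ✓)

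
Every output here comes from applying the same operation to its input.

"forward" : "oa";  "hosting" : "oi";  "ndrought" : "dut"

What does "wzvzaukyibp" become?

In each case the input is transformed by: keep one character in every 3, starting at position 2 (positions 2nd, 5th, 8th, ...).
On "wzvzaukyibp" that produces "zayp".

zayp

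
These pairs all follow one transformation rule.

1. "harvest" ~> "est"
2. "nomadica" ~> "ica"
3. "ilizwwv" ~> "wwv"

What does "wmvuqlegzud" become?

What's happening: keep only the last 3 characters.
Doing the same to "wmvuqlegzud": "zud".

zud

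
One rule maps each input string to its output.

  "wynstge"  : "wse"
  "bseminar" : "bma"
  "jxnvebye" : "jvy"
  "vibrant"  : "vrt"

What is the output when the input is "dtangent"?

dnn

The pattern: keep one character in every 3, starting at position 1 (positions 1st, 4th, 7th, ...).
"dtangent" → "dnn".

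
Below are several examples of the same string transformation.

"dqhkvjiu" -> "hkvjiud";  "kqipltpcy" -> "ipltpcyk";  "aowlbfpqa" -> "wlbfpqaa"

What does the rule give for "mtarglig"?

Rule — move the first character to the end, then delete the first character.
Applying both steps to "mtarglig": "targligm", then "argligm".

argligm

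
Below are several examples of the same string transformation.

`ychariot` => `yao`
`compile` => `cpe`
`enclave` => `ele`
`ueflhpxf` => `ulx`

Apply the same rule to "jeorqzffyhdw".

jrfh

Each output is the input with this applied: keep one character in every 3, starting at position 1 (positions 1st, 4th, 7th, ...).
"jeorqzffyhdw" → "jrfh".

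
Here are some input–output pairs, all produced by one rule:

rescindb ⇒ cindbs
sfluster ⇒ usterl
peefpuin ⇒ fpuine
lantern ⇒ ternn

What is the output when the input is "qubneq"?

neqb

Looking at the pairs, the operation is to delete the first 2 characters, then move the first character to the end.
Starting from "qubneq": after the first operation, "bneq"; after the second, "neqb".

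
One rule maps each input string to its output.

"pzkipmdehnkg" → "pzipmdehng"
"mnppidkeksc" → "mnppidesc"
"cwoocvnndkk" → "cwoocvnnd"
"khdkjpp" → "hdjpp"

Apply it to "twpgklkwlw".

twpglwlw

Each output is the input with this applied: remove every "k".
So "twpgklkwlw" becomes "twpglwlw".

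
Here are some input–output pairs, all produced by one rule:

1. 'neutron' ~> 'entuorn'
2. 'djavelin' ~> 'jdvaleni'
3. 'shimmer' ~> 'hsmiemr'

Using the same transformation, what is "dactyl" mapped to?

adtcly

Looking at the pairs, the operation is to swap each adjacent pair of characters (1↔2, 3↔4, ...).
So "dactyl" becomes "adtcly".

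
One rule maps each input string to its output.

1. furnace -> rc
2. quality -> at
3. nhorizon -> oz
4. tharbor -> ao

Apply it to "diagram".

The pattern: keep one character in every 3, starting at position 3 (positions 3rd, 6th, 9th, ...).
Applying that to "diagram" gives "aa".

aa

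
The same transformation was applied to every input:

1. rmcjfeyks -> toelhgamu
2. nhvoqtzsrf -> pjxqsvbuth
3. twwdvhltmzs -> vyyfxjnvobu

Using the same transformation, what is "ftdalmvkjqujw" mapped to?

The transformation: shift every letter 2 places forward in the alphabet (wrapping around).
On "ftdalmvkjqujw" that produces "hvfcnoxmlswly".

hvfcnoxmlswly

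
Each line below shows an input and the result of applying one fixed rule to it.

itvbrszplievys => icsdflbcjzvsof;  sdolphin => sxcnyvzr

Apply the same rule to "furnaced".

What's happening: shift every letter 10 places forward in the alphabet (wrapping around), then move the last 2 characters to the front (rotate right by 2).
Starting from "furnaced": after the first operation, "pebxkmon"; after the second, "onpebxkm".

onpebxkm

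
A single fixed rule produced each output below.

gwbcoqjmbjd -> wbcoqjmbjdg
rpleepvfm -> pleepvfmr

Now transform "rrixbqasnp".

In each case the input is transformed by: move the first character to the end.
For "rrixbqasnp" the result is "rixbqasnpr".

rixbqasnpr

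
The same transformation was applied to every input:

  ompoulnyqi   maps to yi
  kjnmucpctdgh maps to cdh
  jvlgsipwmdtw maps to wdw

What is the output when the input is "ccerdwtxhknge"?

The rule is to keep every other character starting from the second (positions 2nd, 4th, 6th, ...), then delete the first 3 characters.
Applying both steps to "ccerdwtxhknge": "crwxkg", then "xkg".

xkg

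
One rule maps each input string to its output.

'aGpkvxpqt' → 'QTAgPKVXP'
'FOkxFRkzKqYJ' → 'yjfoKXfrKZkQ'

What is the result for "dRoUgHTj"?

The transformation: move the last 2 characters to the front (rotate right by 2), then flip the case of every letter.
Applying that to "dRoUgHTj" gives "tJDrOuGh".
(Check on "FOkxFRkzKqYJ": → "YJFOkxFRkzKq" → "yjfoKXfrKZkQ" ✓)

tJDrOuGh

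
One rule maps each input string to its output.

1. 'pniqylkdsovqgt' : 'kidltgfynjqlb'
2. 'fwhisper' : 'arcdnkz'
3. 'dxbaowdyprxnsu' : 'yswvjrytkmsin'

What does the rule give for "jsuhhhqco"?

enpccclx

The pattern: delete the last character, then shift every letter 5 places backward in the alphabet (wrapping around).
Working it through for "jsuhhhqco": intermediate "jsuhhhqc", final "enpccclx".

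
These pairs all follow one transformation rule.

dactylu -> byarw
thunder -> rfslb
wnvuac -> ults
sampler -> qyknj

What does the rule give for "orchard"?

mpafy

Rule — delete the last 2 characters, then shift every letter 2 places backward in the alphabet (wrapping around).
Starting from "orchard": after the first operation, "orcha"; after the second, "mpafy".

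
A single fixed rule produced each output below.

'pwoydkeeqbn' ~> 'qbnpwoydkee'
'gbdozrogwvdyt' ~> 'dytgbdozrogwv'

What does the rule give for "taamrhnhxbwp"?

In each case the input is transformed by: move the last 3 characters to the front (rotate right by 3).
So "taamrhnhxbwp" becomes "bwptaamrhnhx".

bwptaamrhnhx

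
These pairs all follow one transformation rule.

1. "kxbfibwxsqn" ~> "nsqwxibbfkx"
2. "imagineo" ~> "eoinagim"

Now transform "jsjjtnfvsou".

The transformation: swap each adjacent pair of characters (1↔2, 3↔4, ...), then reverse the string.
Applying both steps to "jsjjtnfvsou": "sjjjntvfosu", then "usofvtnjjjs".

usofvtnjjjs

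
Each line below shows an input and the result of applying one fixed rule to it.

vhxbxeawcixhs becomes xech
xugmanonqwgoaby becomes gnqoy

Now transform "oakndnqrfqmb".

What's happening: keep one character in every 3, starting at position 3 (positions 3rd, 6th, 9th, ...).
Doing the same to "oakndnqrfqmb": "knfb".

knfb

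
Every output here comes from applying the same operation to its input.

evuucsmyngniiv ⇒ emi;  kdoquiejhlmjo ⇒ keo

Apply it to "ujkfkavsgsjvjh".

The transformation: keep one character in every 3, starting at position 1 (positions 1st, 4th, 7th, ...), then keep every other character starting from the first (positions 1st, 3rd, 5th, ...).
Applying both steps to "ujkfkavsgsjvjh": "ufvsj", then "uvj".

uvj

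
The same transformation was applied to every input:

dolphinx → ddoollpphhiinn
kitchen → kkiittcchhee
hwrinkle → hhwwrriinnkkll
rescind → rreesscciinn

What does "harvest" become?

Rule — delete the last character, then double every character.
On "harvest": the first step gives "harves", and the second then gives "hhaarrvveess".

hhaarrvveess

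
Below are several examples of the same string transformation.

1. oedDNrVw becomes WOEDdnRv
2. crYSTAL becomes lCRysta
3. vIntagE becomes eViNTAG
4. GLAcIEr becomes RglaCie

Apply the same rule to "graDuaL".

lGRAdUA

Rule — flip the case of every letter, then move the last character to the front.
Starting from "graDuaL": after the first operation, "GRAdUAl"; after the second, "lGRAdUA".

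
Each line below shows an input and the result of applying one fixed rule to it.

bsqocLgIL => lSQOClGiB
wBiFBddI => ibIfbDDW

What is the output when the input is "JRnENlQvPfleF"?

frNenLqVpFLEj

The pattern: swap the first and last characters, then flip the case of every letter.
For "JRnENlQvPfleF" the result is "frNenLqVpFLEj".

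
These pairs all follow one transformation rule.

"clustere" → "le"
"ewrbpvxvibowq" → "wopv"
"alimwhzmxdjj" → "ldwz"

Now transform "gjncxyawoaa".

The transformation: take characters alternately from the front and the back (1st, last, 2nd, 2nd-last, ...), then keep one character in every 3, starting at position 3 (positions 3rd, 6th, 9th, ...).
For "gjncxyawoaa", step one produces "gajanocwxay"; step two turns that into "jox".

jox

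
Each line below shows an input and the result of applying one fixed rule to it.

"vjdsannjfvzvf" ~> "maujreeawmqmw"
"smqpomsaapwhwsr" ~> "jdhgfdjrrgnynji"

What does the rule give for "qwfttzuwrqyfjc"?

Looking at the pairs, the operation is to shift every letter 9 places backward in the alphabet (wrapping around).
On "qwfttzuwrqyfjc" that produces "hnwkkqlnihpwat".

hnwkkqlnihpwat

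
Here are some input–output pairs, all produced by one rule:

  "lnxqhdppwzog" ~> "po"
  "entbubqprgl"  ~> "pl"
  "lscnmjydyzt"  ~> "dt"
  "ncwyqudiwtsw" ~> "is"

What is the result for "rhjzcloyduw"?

The rule is to keep one character in every 3, starting at position 2 (positions 2nd, 5th, 8th, ...), then delete the first 2 characters.
Starting from "rhjzcloyduw": after the first operation, "hcyw"; after the second, "yw".

yw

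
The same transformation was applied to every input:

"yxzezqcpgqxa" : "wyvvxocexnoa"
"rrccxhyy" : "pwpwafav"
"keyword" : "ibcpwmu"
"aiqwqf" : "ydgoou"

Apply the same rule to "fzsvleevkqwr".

The rule is to shift every letter 2 places backward in the alphabet (wrapping around), then take characters alternately from the front and the back (1st, last, 2nd, 2nd-last, ...).
Working it through for "fzsvleevkqwr": intermediate "dxqtjcctioup", final "dpxuqotijtcc".

dpxuqotijtcc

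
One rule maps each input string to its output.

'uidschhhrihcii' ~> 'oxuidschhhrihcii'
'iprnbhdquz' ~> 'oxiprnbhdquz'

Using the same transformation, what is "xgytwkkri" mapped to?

In each case the input is transformed by: prepend "ox".
"xgytwkkri" → "oxxgytwkkri".

oxxgytwkkri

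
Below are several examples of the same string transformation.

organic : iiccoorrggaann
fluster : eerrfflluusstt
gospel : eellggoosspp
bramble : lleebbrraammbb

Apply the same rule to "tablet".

The pattern: move the last 2 characters to the front (rotate right by 2), then double every character.
Starting from "tablet": after the first operation, "ettabl"; after the second, "eettttaabbll".

eettttaabbll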